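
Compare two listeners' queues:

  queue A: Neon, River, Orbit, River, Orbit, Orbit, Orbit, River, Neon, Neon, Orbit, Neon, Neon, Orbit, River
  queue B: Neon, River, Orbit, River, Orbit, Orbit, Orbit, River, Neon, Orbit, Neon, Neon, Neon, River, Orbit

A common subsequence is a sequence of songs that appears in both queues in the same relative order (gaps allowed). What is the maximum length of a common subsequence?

Match Neon at queue A[1]=queue B[1], then River at queue A[2]=queue B[2], then Orbit at queue A[3]=queue B[3], then River at queue A[4]=queue B[4], then Orbit at queue A[5]=queue B[5], then Orbit at queue A[6]=queue B[6], then Orbit at queue A[7]=queue B[7], then River at queue A[8]=queue B[8], then Neon at queue A[9]=queue B[9], then Neon at queue A[10]=queue B[11], then Neon at queue A[12]=queue B[12], then Neon at queue A[13]=queue B[13], then Orbit at queue A[14]=queue B[15] — 13 songs in the same relative order in both. Since dp[15][15] = 13, nothing longer is possible.

13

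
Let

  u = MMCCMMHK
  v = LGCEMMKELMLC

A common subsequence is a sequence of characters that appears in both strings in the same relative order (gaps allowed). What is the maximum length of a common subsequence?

4

One common subsequence of length 4: C at u[3]=v[3], then M at u[5]=v[5], then M at u[6]=v[6], then K at u[8]=v[7]. dp[8][12] = 4 confirms this is the maximum.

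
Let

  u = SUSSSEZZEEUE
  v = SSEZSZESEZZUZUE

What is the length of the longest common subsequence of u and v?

9

Pick S [1,1]; then S [3,2]; then S [4,5]; then S [5,8]; then E [6,9]; then Z [7,11]; then Z [8,13]; then U [11,14]; then E [12,15]; all 9 characters appear in both, in order. The LCS DP gives dp[12][15] = 9, so this is optimal.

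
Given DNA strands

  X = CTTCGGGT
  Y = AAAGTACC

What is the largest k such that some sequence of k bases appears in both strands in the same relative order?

Match C (X #1, Y #7); then C (X #4, Y #8) — 2 bases in the same relative order in both, and the DP table's final entry dp[8][8] is also 2, so no common subsequence is longer.

2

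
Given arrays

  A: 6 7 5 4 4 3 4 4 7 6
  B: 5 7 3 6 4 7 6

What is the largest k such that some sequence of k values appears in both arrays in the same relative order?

One common subsequence of length 5: 7 [2,2], 3 [6,3], 4 [8,5], 7 [9,6], 6 [10,7]. The LCS DP gives dp[10][7] = 5, so this is optimal.

5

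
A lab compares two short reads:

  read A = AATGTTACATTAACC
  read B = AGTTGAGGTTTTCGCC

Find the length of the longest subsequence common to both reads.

Pick A at read A[1]=read B[1], A at read A[2]=read B[6], G at read A[4]=read B[8], T at read A[5]=read B[9], T at read A[6]=read B[10], T at read A[10]=read B[11], T at read A[11]=read B[12], C at read A[14]=read B[15], C at read A[15]=read B[16]; all 9 bases appear in both, in order. dp[15][16] = 9 confirms this is the maximum.

9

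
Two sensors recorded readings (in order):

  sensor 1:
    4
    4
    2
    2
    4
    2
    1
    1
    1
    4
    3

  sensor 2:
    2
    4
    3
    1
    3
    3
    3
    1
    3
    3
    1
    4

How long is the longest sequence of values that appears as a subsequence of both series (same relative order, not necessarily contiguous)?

6

Pick 2 at sensor 1[4]=sensor 2[1], 4 at sensor 1[5]=sensor 2[2], 1 at sensor 1[7]=sensor 2[4], 1 at sensor 1[8]=sensor 2[8], 1 at sensor 1[9]=sensor 2[11], 4 at sensor 1[10]=sensor 2[12]; all 6 values appear in both, in order. The LCS DP gives dp[11][12] = 6, so this is optimal.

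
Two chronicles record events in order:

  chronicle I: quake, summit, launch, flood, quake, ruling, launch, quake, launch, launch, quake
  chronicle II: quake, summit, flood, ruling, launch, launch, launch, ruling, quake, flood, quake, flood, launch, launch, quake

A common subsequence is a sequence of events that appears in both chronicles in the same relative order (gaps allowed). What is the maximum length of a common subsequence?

9

One common subsequence of length 9: quake [1,1], summit [2,2], flood [4,3], ruling [6,4], launch [7,7], quake [8,11], launch [9,13], launch [10,14], quake [11,15]. dp[11][15] = 9 confirms this is the maximum.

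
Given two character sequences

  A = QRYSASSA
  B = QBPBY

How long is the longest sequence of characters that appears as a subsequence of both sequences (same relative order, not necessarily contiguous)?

Pick Q [1,1]; then Y [3,5]; all 2 characters appear in both, in order, and the DP table's final entry dp[8][5] is also 2, so no common subsequence is longer.

2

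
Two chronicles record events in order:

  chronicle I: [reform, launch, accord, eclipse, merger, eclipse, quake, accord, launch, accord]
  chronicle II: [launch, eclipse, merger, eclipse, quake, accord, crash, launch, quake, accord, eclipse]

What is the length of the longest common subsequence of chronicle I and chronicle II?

Taking launch at chronicle I[2]=chronicle II[1]; then eclipse at chronicle I[4]=chronicle II[2]; then merger at chronicle I[5]=chronicle II[3]; then eclipse at chronicle I[6]=chronicle II[4]; then quake at chronicle I[7]=chronicle II[5]; then accord at chronicle I[8]=chronicle II[6]; then launch at chronicle I[9]=chronicle II[8]; then accord at chronicle I[10]=chronicle II[10] gives a common subsequence of length 8. dp[10][11] = 8 confirms this is the maximum.

8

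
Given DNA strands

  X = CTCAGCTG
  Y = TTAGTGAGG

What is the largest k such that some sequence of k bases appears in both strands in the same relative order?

Let dp[i][j] be the LCS length of the first i bases of X and the first j bases of Y. dp[i][j] = dp[i-1][j-1]+1 when the i-th and j-th bases match, else max(dp[i-1][j], dp[i][j-1]).
    ·  T  T  A  G  T  G  A  G  G
 ·  0  0  0  0  0  0  0  0  0  0
 C  0  0  0  0  0  0  0  0  0  0
 T  0  1  1  1  1  1  1  1  1  1
 C  0  1  1  1  1  1  1  1  1  1
 A  0  1  1  2  2  2  2  2  2  2
 G  0  1  1  2  3  3  3  3  3  3
 C  0  1  1  2  3  3  3  3  3  3
 T  0  1  2  2  3  4  4  4  4  4
 G  0  1  2  2  3  4  5  5  5  5
dp[8][9] = 5. One LCS (by backtracking along matches): TAGTG.

5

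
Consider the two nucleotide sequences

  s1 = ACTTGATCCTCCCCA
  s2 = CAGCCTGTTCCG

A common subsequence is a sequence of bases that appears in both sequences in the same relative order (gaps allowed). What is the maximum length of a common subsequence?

One common subsequence of length 8: A [1,2]; then C [2,5]; then T [4,6]; then G [5,7]; then T [7,8]; then T [10,9]; then C [11,10]; then C [12,11]. The LCS DP gives dp[15][12] = 8, so this is optimal.

8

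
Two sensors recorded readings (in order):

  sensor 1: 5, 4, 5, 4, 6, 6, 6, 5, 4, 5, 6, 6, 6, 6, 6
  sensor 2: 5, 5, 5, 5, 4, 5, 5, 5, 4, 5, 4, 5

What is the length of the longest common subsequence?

7

One common subsequence of length 7: 5 at sensor 1[1]=sensor 2[4], then 4 at sensor 1[2]=sensor 2[5], then 5 at sensor 1[3]=sensor 2[8], then 4 at sensor 1[4]=sensor 2[9], then 5 at sensor 1[8]=sensor 2[10], then 4 at sensor 1[9]=sensor 2[11], then 5 at sensor 1[10]=sensor 2[12]. dp[15][12] = 7 confirms this is the maximum.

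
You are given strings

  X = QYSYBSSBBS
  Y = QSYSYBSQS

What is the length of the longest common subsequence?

Let dp[i][j] be the LCS length of the first i characters of X and the first j characters of Y. dp[i][j] = dp[i-1][j-1]+1 when the i-th and j-th characters match, else max(dp[i-1][j], dp[i][j-1]).
    ·  Q  S  Y  S  Y  B  S  Q  S
 ·  0  0  0  0  0  0  0  0  0  0
 Q  0  1  1  1  1  1  1  1  1  1
 Y  0  1  1  2  2  2  2  2  2  2
 S  0  1  2  2  3  3  3  3  3  3
 Y  0  1  2  3  3  4  4  4  4  4
 B  0  1  2  3  3  4  5  5  5  5
 S  0  1  2  3  4  4  5  6  6  6
 S  0  1  2  3  4  4  5  6  6  7
 B  0  1  2  3  4  4  5  6  6  7
 B  0  1  2  3  4  4  5  6  6  7
 S  0  1  2  3  4  4  5  6  6  7
dp[10][9] = 7. One LCS (by backtracking along matches): QYSYBSS.

7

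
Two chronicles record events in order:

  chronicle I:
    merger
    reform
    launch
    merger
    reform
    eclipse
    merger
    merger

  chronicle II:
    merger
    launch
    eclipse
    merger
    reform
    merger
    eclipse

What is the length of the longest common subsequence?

One common subsequence of length 5: merger (chronicle I #1, chronicle II #1), then launch (chronicle I #3, chronicle II #2), then merger (chronicle I #4, chronicle II #4), then reform (chronicle I #5, chronicle II #5), then eclipse (chronicle I #6, chronicle II #7). Since dp[8][7] = 5, nothing longer is possible.

5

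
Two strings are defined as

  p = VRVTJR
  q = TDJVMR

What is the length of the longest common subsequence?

Match T [4,1], then J [5,3], then R [6,6] — 3 characters in the same relative order in both. Since dp[6][6] = 3, nothing longer is possible.

3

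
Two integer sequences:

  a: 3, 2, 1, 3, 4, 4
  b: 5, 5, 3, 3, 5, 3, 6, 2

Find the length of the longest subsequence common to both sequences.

2

Let dp[i][j] be the LCS length of the first i values of a and the first j values of b. dp[i][j] = dp[i-1][j-1]+1 when the i-th and j-th values match, else max(dp[i-1][j], dp[i][j-1]).
    ·  5  5  3  3  5  3  6  2
 ·  0  0  0  0  0  0  0  0  0
 3  0  0  0  1  1  1  1  1  1
 2  0  0  0  1  1  1  1  1  2
 1  0  0  0  1  1  1  1  1  2
 3  0  0  0  1  2  2  2  2  2
 4  0  0  0  1  2  2  2  2  2
 4  0  0  0  1  2  2  2  2  2
dp[6][8] = 2. One LCS (by backtracking along matches): 3, 2.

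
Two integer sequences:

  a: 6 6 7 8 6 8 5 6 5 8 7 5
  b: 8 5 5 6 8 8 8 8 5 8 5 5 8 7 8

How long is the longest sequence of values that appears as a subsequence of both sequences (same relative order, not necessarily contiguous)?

7

Taking 6 [1,4], then 8 [4,8], then 8 [6,10], then 5 [7,11], then 5 [9,12], then 8 [10,13], then 7 [11,14] gives a common subsequence of length 7. The LCS DP gives dp[12][15] = 7, so this is optimal.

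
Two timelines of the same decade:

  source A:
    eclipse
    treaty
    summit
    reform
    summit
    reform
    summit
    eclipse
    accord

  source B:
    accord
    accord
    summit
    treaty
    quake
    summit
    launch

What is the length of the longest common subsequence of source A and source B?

2

Match treaty [2,4], then summit [3,6] — 2 events in the same relative order in both. The LCS DP gives dp[9][7] = 2, so this is optimal.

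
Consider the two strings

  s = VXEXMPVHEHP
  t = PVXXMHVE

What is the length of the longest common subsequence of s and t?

6

One common subsequence of length 6: V at s[1]=t[2]; then X at s[2]=t[3]; then X at s[4]=t[4]; then M at s[5]=t[5]; then V at s[7]=t[7]; then E at s[9]=t[8]. Since dp[11][8] = 6, nothing longer is possible.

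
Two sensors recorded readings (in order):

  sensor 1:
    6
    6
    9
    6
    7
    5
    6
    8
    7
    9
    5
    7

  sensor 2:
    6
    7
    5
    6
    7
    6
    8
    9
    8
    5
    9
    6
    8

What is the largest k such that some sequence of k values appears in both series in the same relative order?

7

Taking 6 (sensor 1 #1, sensor 2 #1) → 6 (sensor 1 #4, sensor 2 #4) → 7 (sensor 1 #5, sensor 2 #5) → 6 (sensor 1 #7, sensor 2 #6) → 8 (sensor 1 #8, sensor 2 #7) → 9 (sensor 1 #10, sensor 2 #8) → 5 (sensor 1 #11, sensor 2 #10) gives a common subsequence of length 7, and the DP table's final entry dp[12][13] is also 7, so no common subsequence is longer.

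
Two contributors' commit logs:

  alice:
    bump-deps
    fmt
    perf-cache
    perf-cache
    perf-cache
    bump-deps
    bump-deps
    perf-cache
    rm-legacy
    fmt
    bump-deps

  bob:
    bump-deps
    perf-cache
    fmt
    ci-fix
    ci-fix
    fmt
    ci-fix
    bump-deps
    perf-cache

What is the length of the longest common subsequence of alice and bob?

4

Taking bump-deps at alice[1]=bob[1] → fmt at alice[2]=bob[6] → bump-deps at alice[7]=bob[8] → perf-cache at alice[8]=bob[9] gives a common subsequence of length 4. Since dp[11][9] = 4, nothing longer is possible.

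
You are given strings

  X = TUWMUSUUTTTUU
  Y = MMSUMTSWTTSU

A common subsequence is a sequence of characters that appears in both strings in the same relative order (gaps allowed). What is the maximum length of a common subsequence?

Pick M [4,2], then S [6,3], then U [7,4], then T [9,6], then T [10,9], then T [11,10], then U [13,12]; all 7 characters appear in both, in order. Since dp[13][12] = 7, nothing longer is possible.

7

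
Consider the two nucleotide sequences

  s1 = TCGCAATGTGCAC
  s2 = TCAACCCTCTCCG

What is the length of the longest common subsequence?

8

Match T (s1 #1, s2 #1) → C (s1 #4, s2 #2) → A (s1 #5, s2 #3) → A (s1 #6, s2 #4) → T (s1 #7, s2 #8) → T (s1 #9, s2 #10) → C (s1 #11, s2 #11) → C (s1 #13, s2 #12) — 8 bases in the same relative order in both. dp[13][13] = 8 confirms this is the maximum.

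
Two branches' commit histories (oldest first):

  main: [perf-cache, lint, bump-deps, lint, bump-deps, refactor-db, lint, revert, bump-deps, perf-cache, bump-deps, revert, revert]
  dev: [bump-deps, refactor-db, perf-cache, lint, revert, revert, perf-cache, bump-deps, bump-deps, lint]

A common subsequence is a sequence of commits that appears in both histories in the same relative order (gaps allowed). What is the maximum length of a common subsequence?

6

One common subsequence of length 6: bump-deps (main #5, dev #1), then refactor-db (main #6, dev #2), then lint (main #7, dev #4), then revert (main #8, dev #6), then bump-deps (main #9, dev #8), then bump-deps (main #11, dev #9), and the DP table's final entry dp[13][10] is also 6, so no common subsequence is longer.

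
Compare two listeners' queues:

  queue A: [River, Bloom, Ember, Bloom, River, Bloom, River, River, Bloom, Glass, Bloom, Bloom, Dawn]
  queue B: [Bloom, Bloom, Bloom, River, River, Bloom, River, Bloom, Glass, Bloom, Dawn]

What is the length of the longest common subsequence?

9

Match Bloom (queue A #2, queue B #2) → Bloom (queue A #4, queue B #3) → River (queue A #5, queue B #5) → Bloom (queue A #6, queue B #6) → River (queue A #8, queue B #7) → Bloom (queue A #9, queue B #8) → Glass (queue A #10, queue B #9) → Bloom (queue A #12, queue B #10) → Dawn (queue A #13, queue B #11) — 9 songs in the same relative order in both. dp[13][11] = 9 confirms this is the maximum.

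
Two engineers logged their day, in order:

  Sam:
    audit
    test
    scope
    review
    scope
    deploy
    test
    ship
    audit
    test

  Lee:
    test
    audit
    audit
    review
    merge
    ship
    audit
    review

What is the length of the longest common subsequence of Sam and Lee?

4

Match audit [1,3], then review [4,4], then ship [8,6], then audit [9,7] — 4 tasks in the same relative order in both. dp[10][8] = 4 confirms this is the maximum.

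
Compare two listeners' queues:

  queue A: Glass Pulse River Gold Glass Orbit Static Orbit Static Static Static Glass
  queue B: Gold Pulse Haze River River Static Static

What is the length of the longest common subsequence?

Taking Pulse (queue A #2, queue B #2), then River (queue A #3, queue B #5), then Static (queue A #10, queue B #6), then Static (queue A #11, queue B #7) gives a common subsequence of length 4. The LCS DP gives dp[12][7] = 4, so this is optimal.

4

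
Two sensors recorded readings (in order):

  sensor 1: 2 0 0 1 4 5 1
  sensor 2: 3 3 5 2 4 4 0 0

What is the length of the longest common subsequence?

3

Match 2 (sensor 1 #1, sensor 2 #4); then 0 (sensor 1 #2, sensor 2 #7); then 0 (sensor 1 #3, sensor 2 #8) — 3 values in the same relative order in both. dp[7][8] = 3 confirms this is the maximum.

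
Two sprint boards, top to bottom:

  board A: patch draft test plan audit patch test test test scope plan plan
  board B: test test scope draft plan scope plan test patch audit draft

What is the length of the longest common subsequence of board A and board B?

5

Match test (board A #8, board B #1); then test (board A #9, board B #2); then scope (board A #10, board B #3); then plan (board A #11, board B #5); then plan (board A #12, board B #7) — 5 tasks in the same relative order in both. The LCS DP gives dp[12][11] = 5, so this is optimal.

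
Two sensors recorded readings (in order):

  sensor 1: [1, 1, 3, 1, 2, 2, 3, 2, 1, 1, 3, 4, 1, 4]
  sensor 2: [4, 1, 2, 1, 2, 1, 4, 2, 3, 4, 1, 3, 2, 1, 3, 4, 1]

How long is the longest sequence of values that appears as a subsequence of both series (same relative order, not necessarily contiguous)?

10

Match 1 (sensor 1 #1, sensor 2 #4); then 1 (sensor 1 #2, sensor 2 #6); then 3 (sensor 1 #3, sensor 2 #9); then 1 (sensor 1 #4, sensor 2 #11); then 3 (sensor 1 #7, sensor 2 #12); then 2 (sensor 1 #8, sensor 2 #13); then 1 (sensor 1 #10, sensor 2 #14); then 3 (sensor 1 #11, sensor 2 #15); then 4 (sensor 1 #12, sensor 2 #16); then 1 (sensor 1 #13, sensor 2 #17) — 10 values in the same relative order in both, and the DP table's final entry dp[14][17] is also 10, so no common subsequence is longer.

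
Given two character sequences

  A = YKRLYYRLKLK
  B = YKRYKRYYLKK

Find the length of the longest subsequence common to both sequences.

8

Let dp[i][j] be the LCS length of the first i characters of A and the first j characters of B. dp[i][j] = dp[i-1][j-1]+1 when the i-th and j-th characters match, else max(dp[i-1][j], dp[i][j-1]).
    ·  Y  K  R  Y  K  R  Y  Y  L  K  K
 ·  0  0  0  0  0  0  0  0  0  0  0  0
 Y  0  1  1  1  1  1  1  1  1  1  1  1
 K  0  1  2  2  2  2  2  2  2  2  2  2
 R  0  1  2  3  3  3  3  3  3  3  3  3
 L  0  1  2  3  3  3  3  3  3  4  4  4
 Y  0  1  2  3  4  4  4  4  4  4  4  4
 Y  0  1  2  3  4  4  4  5  5  5  5  5
 R  0  1  2  3  4  4  5  5  5  5  5  5
 L  0  1  2  3  4  4  5  5  5  6  6  6
 K  0  1  2  3  4  5  5  5  5  6  7  7
 L  0  1  2  3  4  5  5  5  5  6  7  7
 K  0  1  2  3  4  5  5  5  5  6  7  8
dp[11][11] = 8. One LCS (by backtracking along matches): YKRYYLKK.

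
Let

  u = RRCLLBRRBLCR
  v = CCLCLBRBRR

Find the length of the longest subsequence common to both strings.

7

Match C at u[3]=v[2], then L at u[4]=v[3], then L at u[5]=v[5], then B at u[6]=v[6], then R at u[7]=v[7], then R at u[8]=v[9], then R at u[12]=v[10] — 7 characters in the same relative order in both. The LCS DP gives dp[12][10] = 7, so this is optimal.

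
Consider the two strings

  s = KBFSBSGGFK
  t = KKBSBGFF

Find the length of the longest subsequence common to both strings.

Taking K (s #1, t #2), then B (s #2, t #3), then S (s #4, t #4), then B (s #5, t #5), then G (s #7, t #6), then F (s #9, t #8) gives a common subsequence of length 6. dp[10][8] = 6 confirms this is the maximum.

6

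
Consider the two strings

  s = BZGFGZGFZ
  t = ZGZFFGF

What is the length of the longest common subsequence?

5

One common subsequence of length 5: Z [2,1], G [3,2], F [4,5], G [7,6], F [8,7], and the DP table's final entry dp[9][7] is also 5, so no common subsequence is longer.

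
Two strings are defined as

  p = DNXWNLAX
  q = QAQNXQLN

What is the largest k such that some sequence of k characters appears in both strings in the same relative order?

3

Let dp[i][j] be the LCS length of the first i characters of p and the first j characters of q. dp[i][j] = dp[i-1][j-1]+1 when the i-th and j-th characters match, else max(dp[i-1][j], dp[i][j-1]).
    ·  Q  A  Q  N  X  Q  L  N
 ·  0  0  0  0  0  0  0  0  0
 D  0  0  0  0  0  0  0  0  0
 N  0  0  0  0  1  1  1  1  1
 X  0  0  0  0  1  2  2  2  2
 W  0  0  0  0  1  2  2  2  2
 N  0  0  0  0  1  2  2  2  3
 L  0  0  0  0  1  2  2  3  3
 A  0  0  1  1  1  2  2  3  3
 X  0  0  1  1  1  2  2  3  3
dp[8][8] = 3. One LCS (by backtracking along matches): NXN.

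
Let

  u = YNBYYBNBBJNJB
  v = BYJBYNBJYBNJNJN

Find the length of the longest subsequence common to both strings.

Taking Y at u[1]=v[5]; then N at u[2]=v[6]; then B at u[3]=v[7]; then Y at u[5]=v[9]; then B at u[6]=v[10]; then N at u[7]=v[11]; then J at u[10]=v[12]; then N at u[11]=v[13]; then J at u[12]=v[14] gives a common subsequence of length 9, and the DP table's final entry dp[13][15] is also 9, so no common subsequence is longer.

9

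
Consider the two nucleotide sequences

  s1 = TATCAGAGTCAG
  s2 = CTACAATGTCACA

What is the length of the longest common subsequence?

9

One common subsequence of length 9: T (s1 #1, s2 #2), A (s1 #2, s2 #3), C (s1 #4, s2 #4), A (s1 #5, s2 #5), A (s1 #7, s2 #6), G (s1 #8, s2 #8), T (s1 #9, s2 #9), C (s1 #10, s2 #12), A (s1 #11, s2 #13). Since dp[12][13] = 9, nothing longer is possible.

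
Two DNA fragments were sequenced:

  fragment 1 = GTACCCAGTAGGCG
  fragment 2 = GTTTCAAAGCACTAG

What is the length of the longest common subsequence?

Pick G [1,1] → T [2,4] → A [3,8] → C [4,10] → C [6,12] → T [9,13] → A [10,14] → G [14,15]; all 8 bases appear in both, in order. The LCS DP gives dp[14][15] = 8, so this is optimal.

8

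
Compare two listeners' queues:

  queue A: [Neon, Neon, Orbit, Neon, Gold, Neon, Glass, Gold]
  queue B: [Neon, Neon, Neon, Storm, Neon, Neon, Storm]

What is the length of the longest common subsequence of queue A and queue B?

4

Pick Neon (queue A #1, queue B #2), then Neon (queue A #2, queue B #3), then Neon (queue A #4, queue B #5), then Neon (queue A #6, queue B #6); all 4 songs appear in both, in order. Since dp[8][7] = 4, nothing longer is possible.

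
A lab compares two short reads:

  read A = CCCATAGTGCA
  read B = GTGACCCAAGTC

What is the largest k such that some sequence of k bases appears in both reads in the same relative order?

8

Pick C [1,5], then C [2,6], then C [3,7], then A [4,8], then A [6,9], then G [7,10], then T [8,11], then C [10,12]; all 8 bases appear in both, in order. The LCS DP gives dp[11][12] = 8, so this is optimal.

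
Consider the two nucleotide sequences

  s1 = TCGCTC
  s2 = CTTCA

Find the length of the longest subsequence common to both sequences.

Taking T (s1 #1, s2 #2) → T (s1 #5, s2 #3) → C (s1 #6, s2 #4) gives a common subsequence of length 3, and the DP table's final entry dp[6][5] is also 3, so no common subsequence is longer.

3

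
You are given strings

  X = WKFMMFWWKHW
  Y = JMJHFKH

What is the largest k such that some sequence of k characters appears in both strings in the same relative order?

Let dp[i][j] be the LCS length of the first i characters of X and the first j characters of Y. dp[i][j] = dp[i-1][j-1]+1 when the i-th and j-th characters match, else max(dp[i-1][j], dp[i][j-1]).
    ·  J  M  J  H  F  K  H
 ·  0  0  0  0  0  0  0  0
 W  0  0  0  0  0  0  0  0
 K  0  0  0  0  0  0  1  1
 F  0  0  0  0  0  1  1  1
 M  0  0  1  1  1  1  1  1
 M  0  0  1  1  1  1  1  1
 F  0  0  1  1  1  2  2  2
 W  0  0  1  1  1  2  2  2
 W  0  0  1  1  1  2  2  2
 K  0  0  1  1  1  2  3  3
 H  0  0  1  1  2  2  3  4
 W  0  0  1  1  2  2  3  4
dp[11][7] = 4. One LCS (by backtracking along matches): MFKH.

4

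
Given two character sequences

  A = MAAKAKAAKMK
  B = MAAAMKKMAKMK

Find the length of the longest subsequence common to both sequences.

Taking M [1,1], A [2,3], A [3,4], K [4,6], K [6,7], A [8,9], K [9,10], M [10,11], K [11,12] gives a common subsequence of length 9, and the DP table's final entry dp[11][12] is also 9, so no common subsequence is longer.

9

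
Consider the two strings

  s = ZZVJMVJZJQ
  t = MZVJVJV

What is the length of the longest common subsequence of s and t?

One common subsequence of length 5: Z at s[2]=t[2], then V at s[3]=t[3], then J at s[4]=t[4], then V at s[6]=t[5], then J at s[7]=t[6]. dp[10][7] = 5 confirms this is the maximum.

5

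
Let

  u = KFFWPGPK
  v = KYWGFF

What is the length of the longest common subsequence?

3

Let dp[i][j] be the LCS length of the first i characters of u and the first j characters of v. dp[i][j] = dp[i-1][j-1]+1 when the i-th and j-th characters match, else max(dp[i-1][j], dp[i][j-1]).
    ·  K  Y  W  G  F  F
 ·  0  0  0  0  0  0  0
 K  0  1  1  1  1  1  1
 F  0  1  1  1  1  2  2
 F  0  1  1  1  1  2  3
 W  0  1  1  2  2  2  3
 P  0  1  1  2  2  2  3
 G  0  1  1  2  3  3  3
 P  0  1  1  2  3  3  3
 K  0  1  1  2  3  3  3
dp[8][6] = 3. One LCS (by backtracking along matches): KFF.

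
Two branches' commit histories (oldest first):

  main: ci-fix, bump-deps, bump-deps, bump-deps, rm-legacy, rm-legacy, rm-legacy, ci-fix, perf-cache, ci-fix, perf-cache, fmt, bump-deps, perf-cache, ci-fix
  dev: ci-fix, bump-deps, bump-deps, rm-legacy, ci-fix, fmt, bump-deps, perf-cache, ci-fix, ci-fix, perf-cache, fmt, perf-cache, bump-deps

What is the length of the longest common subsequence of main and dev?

One common subsequence of length 10: ci-fix at main[1]=dev[1] → bump-deps at main[3]=dev[2] → bump-deps at main[4]=dev[3] → rm-legacy at main[7]=dev[4] → ci-fix at main[8]=dev[5] → perf-cache at main[9]=dev[8] → ci-fix at main[10]=dev[10] → perf-cache at main[11]=dev[11] → fmt at main[12]=dev[12] → bump-deps at main[13]=dev[14]. Since dp[15][14] = 10, nothing longer is possible.

10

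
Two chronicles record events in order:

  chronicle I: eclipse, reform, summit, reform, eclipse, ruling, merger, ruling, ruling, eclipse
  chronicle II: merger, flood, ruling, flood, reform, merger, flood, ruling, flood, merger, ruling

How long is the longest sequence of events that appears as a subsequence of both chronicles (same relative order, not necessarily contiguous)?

Taking reform (chronicle I #2, chronicle II #5), then ruling (chronicle I #6, chronicle II #8), then merger (chronicle I #7, chronicle II #10), then ruling (chronicle I #9, chronicle II #11) gives a common subsequence of length 4, and the DP table's final entry dp[10][11] is also 4, so no common subsequence is longer.

4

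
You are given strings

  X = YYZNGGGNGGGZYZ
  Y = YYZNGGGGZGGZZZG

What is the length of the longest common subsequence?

12

Match Y [1,1], then Y [2,2], then Z [3,3], then N [4,4], then G [5,5], then G [6,6], then G [7,7], then G [9,8], then G [10,10], then G [11,11], then Z [12,13], then Z [14,14] — 12 characters in the same relative order in both. Since dp[14][15] = 12, nothing longer is possible.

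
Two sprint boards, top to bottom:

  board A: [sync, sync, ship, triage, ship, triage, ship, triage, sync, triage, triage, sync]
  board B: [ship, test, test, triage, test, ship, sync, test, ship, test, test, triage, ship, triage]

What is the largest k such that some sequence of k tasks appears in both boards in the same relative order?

6

Taking ship at board A[3]=board B[1], triage at board A[4]=board B[4], ship at board A[5]=board B[9], triage at board A[6]=board B[12], ship at board A[7]=board B[13], triage at board A[11]=board B[14] gives a common subsequence of length 6. The LCS DP gives dp[12][14] = 6, so this is optimal.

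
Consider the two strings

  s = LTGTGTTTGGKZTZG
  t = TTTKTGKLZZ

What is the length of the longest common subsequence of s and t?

8

Pick T at s[2]=t[1] → T at s[4]=t[2] → T at s[6]=t[3] → T at s[8]=t[5] → G at s[10]=t[6] → K at s[11]=t[7] → Z at s[12]=t[9] → Z at s[14]=t[10]; all 8 characters appear in both, in order, and the DP table's final entry dp[15][10] is also 8, so no common subsequence is longer.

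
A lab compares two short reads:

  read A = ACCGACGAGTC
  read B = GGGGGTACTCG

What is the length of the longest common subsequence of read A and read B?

Let dp[i][j] be the LCS length of the first i bases of read A and the first j bases of read B. dp[i][j] = dp[i-1][j-1]+1 when the i-th and j-th bases match, else max(dp[i-1][j], dp[i][j-1]).
    ·  G  G  G  G  G  T  A  C  T  C  G
 ·  0  0  0  0  0  0  0  0  0  0  0  0
 A  0  0  0  0  0  0  0  1  1  1  1  1
 C  0  0  0  0  0  0  0  1  2  2  2  2
 C  0  0  0  0  0  0  0  1  2  2  3  3
 G  0  1  1  1  1  1  1  1  2  2  3  4
 A  0  1  1  1  1  1  1  2  2  2  3  4
 C  0  1  1  1  1  1  1  2  3  3  3  4
 G  0  1  2  2  2  2  2  2  3  3  3  4
 A  0  1  2  2  2  2  2  3  3  3  3  4
 G  0  1  2  3  3  3  3  3  3  3  3  4
 T  0  1  2  3  3  3  4  4  4  4  4  4
 C  0  1  2  3  3  3  4  4  5  5  5  5
dp[11][11] = 5. One LCS (by backtracking along matches): GACTC.

5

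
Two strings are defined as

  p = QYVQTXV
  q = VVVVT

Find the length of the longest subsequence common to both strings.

Let dp[i][j] be the LCS length of the first i characters of p and the first j characters of q. dp[i][j] = dp[i-1][j-1]+1 when the i-th and j-th characters match, else max(dp[i-1][j], dp[i][j-1]).
    ·  V  V  V  V  T
 ·  0  0  0  0  0  0
 Q  0  0  0  0  0  0
 Y  0  0  0  0  0  0
 V  0  1  1  1  1  1
 Q  0  1  1  1  1  1
 T  0  1  1  1  1  2
 X  0  1  1  1  1  2
 V  0  1  2  2  2  2
dp[7][5] = 2. One LCS (by backtracking along matches): VT.

2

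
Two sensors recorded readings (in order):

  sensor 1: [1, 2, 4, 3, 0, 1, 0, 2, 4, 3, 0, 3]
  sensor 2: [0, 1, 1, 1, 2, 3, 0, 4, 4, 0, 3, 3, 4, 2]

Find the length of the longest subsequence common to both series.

7

One common subsequence of length 7: 1 at sensor 1[1]=sensor 2[4], then 2 at sensor 1[2]=sensor 2[5], then 3 at sensor 1[4]=sensor 2[6], then 0 at sensor 1[5]=sensor 2[7], then 0 at sensor 1[7]=sensor 2[10], then 3 at sensor 1[10]=sensor 2[11], then 3 at sensor 1[12]=sensor 2[12]. Since dp[12][14] = 7, nothing longer is possible.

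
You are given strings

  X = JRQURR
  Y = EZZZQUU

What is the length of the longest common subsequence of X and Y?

Pick Q (X #3, Y #5), U (X #4, Y #7); all 2 characters appear in both, in order, and the DP table's final entry dp[6][7] is also 2, so no common subsequence is longer.

2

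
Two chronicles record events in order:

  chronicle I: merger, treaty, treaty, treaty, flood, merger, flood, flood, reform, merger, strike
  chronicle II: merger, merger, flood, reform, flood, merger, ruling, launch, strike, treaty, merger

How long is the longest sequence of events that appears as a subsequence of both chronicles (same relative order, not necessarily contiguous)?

Match merger at chronicle I[1]=chronicle II[1]; then merger at chronicle I[6]=chronicle II[2]; then flood at chronicle I[7]=chronicle II[3]; then flood at chronicle I[8]=chronicle II[5]; then merger at chronicle I[10]=chronicle II[6]; then strike at chronicle I[11]=chronicle II[9] — 6 events in the same relative order in both. The LCS DP gives dp[11][11] = 6, so this is optimal.

6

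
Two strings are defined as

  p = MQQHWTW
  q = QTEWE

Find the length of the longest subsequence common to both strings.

3

Let dp[i][j] be the LCS length of the first i characters of p and the first j characters of q. dp[i][j] = dp[i-1][j-1]+1 when the i-th and j-th characters match, else max(dp[i-1][j], dp[i][j-1]).
    ·  Q  T  E  W  E
 ·  0  0  0  0  0  0
 M  0  0  0  0  0  0
 Q  0  1  1  1  1  1
 Q  0  1  1  1  1  1
 H  0  1  1  1  1  1
 W  0  1  1  1  2  2
 T  0  1  2  2  2  2
 W  0  1  2  2  3  3
dp[7][5] = 3. One LCS (by backtracking along matches): QTW.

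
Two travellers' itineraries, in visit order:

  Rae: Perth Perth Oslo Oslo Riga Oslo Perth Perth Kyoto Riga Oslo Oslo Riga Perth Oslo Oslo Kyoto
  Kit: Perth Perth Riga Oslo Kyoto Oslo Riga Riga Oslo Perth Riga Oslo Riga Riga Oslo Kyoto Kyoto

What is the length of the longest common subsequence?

Match Perth at Rae[1]=Kit[1] → Perth at Rae[2]=Kit[2] → Oslo at Rae[3]=Kit[4] → Oslo at Rae[4]=Kit[6] → Riga at Rae[5]=Kit[8] → Oslo at Rae[6]=Kit[9] → Perth at Rae[8]=Kit[10] → Riga at Rae[10]=Kit[11] → Oslo at Rae[11]=Kit[12] → Riga at Rae[13]=Kit[14] → Oslo at Rae[15]=Kit[15] → Kyoto at Rae[17]=Kit[17] — 12 stops in the same relative order in both. The LCS DP gives dp[17][17] = 12, so this is optimal.

12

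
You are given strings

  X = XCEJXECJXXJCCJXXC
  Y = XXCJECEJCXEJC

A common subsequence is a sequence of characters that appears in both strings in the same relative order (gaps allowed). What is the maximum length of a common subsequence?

9

Match X [1,2] → C [2,3] → J [4,4] → E [6,5] → C [7,6] → J [8,8] → X [9,10] → J [14,12] → C [17,13] — 9 characters in the same relative order in both. The LCS DP gives dp[17][13] = 9, so this is optimal.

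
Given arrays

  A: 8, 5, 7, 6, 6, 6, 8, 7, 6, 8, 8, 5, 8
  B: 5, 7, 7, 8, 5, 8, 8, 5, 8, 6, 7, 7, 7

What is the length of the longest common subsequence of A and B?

7

Match 5 [2,1], 7 [3,3], 8 [7,4], 8 [10,6], 8 [11,7], 5 [12,8], 8 [13,9] — 7 values in the same relative order in both. The LCS DP gives dp[13][13] = 7, so this is optimal.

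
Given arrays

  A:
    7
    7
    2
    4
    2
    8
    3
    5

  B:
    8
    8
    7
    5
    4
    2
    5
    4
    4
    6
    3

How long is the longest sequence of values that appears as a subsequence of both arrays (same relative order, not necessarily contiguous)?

Let dp[i][j] be the LCS length of the first i values of A and the first j values of B. dp[i][j] = dp[i-1][j-1]+1 when the i-th and j-th values match, else max(dp[i-1][j], dp[i][j-1]).
    ·  8  8  7  5  4  2  5  4  4  6  3
 ·  0  0  0  0  0  0  0  0  0  0  0  0
 7  0  0  0  1  1  1  1  1  1  1  1  1
 7  0  0  0  1  1  1  1  1  1  1  1  1
 2  0  0  0  1  1  1  2  2  2  2  2  2
 4  0  0  0  1  1  2  2  2  3  3  3  3
 2  0  0  0  1  1  2  3  3  3  3  3  3
 8  0  1  1  1  1  2  3  3  3  3  3  3
 3  0  1  1  1  1  2  3  3  3  3  3  4
 5  0  1  1  1  2  2  3  4  4  4  4  4
dp[8][11] = 4. One LCS (by backtracking along matches): 7, 2, 4, 3.

4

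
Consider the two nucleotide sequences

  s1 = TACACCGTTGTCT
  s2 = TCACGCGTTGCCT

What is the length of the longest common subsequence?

Pick T (s1 #1, s2 #1); then C (s1 #3, s2 #2); then A (s1 #4, s2 #3); then C (s1 #5, s2 #4); then C (s1 #6, s2 #6); then G (s1 #7, s2 #7); then T (s1 #8, s2 #8); then T (s1 #9, s2 #9); then G (s1 #10, s2 #10); then C (s1 #12, s2 #12); then T (s1 #13, s2 #13); all 11 bases appear in both, in order. The LCS DP gives dp[13][13] = 11, so this is optimal.

11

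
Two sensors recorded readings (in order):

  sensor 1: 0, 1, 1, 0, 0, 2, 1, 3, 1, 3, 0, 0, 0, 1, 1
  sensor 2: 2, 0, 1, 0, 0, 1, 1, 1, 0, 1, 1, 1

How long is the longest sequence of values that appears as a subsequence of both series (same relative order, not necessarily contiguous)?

Taking 0 (sensor 1 #1, sensor 2 #2), 1 (sensor 1 #3, sensor 2 #3), 0 (sensor 1 #4, sensor 2 #4), 0 (sensor 1 #5, sensor 2 #5), 1 (sensor 1 #7, sensor 2 #7), 1 (sensor 1 #9, sensor 2 #8), 0 (sensor 1 #11, sensor 2 #9), 1 (sensor 1 #14, sensor 2 #11), 1 (sensor 1 #15, sensor 2 #12) gives a common subsequence of length 9. Since dp[15][12] = 9, nothing longer is possible.

9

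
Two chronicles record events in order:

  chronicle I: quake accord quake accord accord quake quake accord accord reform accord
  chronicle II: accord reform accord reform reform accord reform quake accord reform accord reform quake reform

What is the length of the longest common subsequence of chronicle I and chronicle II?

7

Pick accord [2,1]; then accord [4,3]; then accord [5,6]; then quake [7,8]; then accord [8,9]; then accord [9,11]; then reform [10,14]; all 7 events appear in both, in order. Since dp[11][14] = 7, nothing longer is possible.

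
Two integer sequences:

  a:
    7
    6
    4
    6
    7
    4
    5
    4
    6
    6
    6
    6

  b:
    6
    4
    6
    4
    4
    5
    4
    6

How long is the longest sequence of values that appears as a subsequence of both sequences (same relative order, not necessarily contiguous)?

7

Let dp[i][j] be the LCS length of the first i values of a and the first j values of b. dp[i][j] = dp[i-1][j-1]+1 when the i-th and j-th values match, else max(dp[i-1][j], dp[i][j-1]).
    ·  6  4  6  4  4  5  4  6
 ·  0  0  0  0  0  0  0  0  0
 7  0  0  0  0  0  0  0  0  0
 6  0  1  1  1  1  1  1  1  1
 4  0  1  2  2  2  2  2  2  2
 6  0  1  2  3  3  3  3  3  3
 7  0  1  2  3  3  3  3  3  3
 4  0  1  2  3  4  4  4  4  4
 5  0  1  2  3  4  4  5  5  5
 4  0  1  2  3  4  5  5  6  6
 6  0  1  2  3  4  5  5  6  7
 6  0  1  2  3  4  5  5  6  7
 6  0  1  2  3  4  5  5  6  7
 6  0  1  2  3  4  5  5  6  7
dp[12][8] = 7. One LCS (by backtracking along matches): 6, 4, 6, 4, 5, 4, 6.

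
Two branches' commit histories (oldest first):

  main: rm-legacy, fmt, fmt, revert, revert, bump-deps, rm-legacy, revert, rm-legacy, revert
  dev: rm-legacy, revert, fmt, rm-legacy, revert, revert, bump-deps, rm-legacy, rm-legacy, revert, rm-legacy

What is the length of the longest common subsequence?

8

Pick rm-legacy at main[1]=dev[1] → fmt at main[2]=dev[3] → revert at main[4]=dev[5] → revert at main[5]=dev[6] → bump-deps at main[6]=dev[7] → rm-legacy at main[7]=dev[9] → revert at main[8]=dev[10] → rm-legacy at main[9]=dev[11]; all 8 commits appear in both, in order. The LCS DP gives dp[10][11] = 8, so this is optimal.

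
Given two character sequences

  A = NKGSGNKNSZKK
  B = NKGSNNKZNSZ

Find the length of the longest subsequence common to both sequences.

9

Let dp[i][j] be the LCS length of the first i characters of A and the first j characters of B. dp[i][j] = dp[i-1][j-1]+1 when the i-th and j-th characters match, else max(dp[i-1][j], dp[i][j-1]).
    ·  N  K  G  S  N  N  K  Z  N  S  Z
 ·  0  0  0  0  0  0  0  0  0  0  0  0
 N  0  1  1  1  1  1  1  1  1  1  1  1
 K  0  1  2  2  2  2  2  2  2  2  2  2
 G  0  1  2  3  3  3  3  3  3  3  3  3
 S  0  1  2  3  4  4  4  4  4  4  4  4
 G  0  1  2  3  4  4  4  4  4  4  4  4
 N  0  1  2  3  4  5  5  5  5  5  5  5
 K  0  1  2  3  4  5  5  6  6  6  6  6
 N  0  1  2  3  4  5  6  6  6  7  7  7
 S  0  1  2  3  4  5  6  6  6  7  8  8
 Z  0  1  2  3  4  5  6  6  7  7  8  9
 K  0  1  2  3  4  5  6  7  7  7  8  9
 K  0  1  2  3  4  5  6  7  7  7  8  9
dp[12][11] = 9. One LCS (by backtracking along matches): NKGSNKNSZ.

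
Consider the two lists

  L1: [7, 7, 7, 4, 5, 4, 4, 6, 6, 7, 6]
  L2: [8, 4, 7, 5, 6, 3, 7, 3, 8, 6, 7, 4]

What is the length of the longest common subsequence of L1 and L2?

5

Let dp[i][j] be the LCS length of the first i values of L1 and the first j values of L2. dp[i][j] = dp[i-1][j-1]+1 when the i-th and j-th values match, else max(dp[i-1][j], dp[i][j-1]).
    ·  8  4  7  5  6  3  7  3  8  6  7  4
 ·  0  0  0  0  0  0  0  0  0  0  0  0  0
 7  0  0  0  1  1  1  1  1  1  1  1  1  1
 7  0  0  0  1  1  1  1  2  2  2  2  2  2
 7  0  0  0  1  1  1  1  2  2  2  2  3  3
 4  0  0  1  1  1  1  1  2  2  2  2  3  4
 5  0  0  1  1  2  2  2  2  2  2  2  3  4
 4  0  0  1  1  2  2  2  2  2  2  2  3  4
 4  0  0  1  1  2  2  2  2  2  2  2  3  4
 6  0  0  1  1  2  3  3  3  3  3  3  3  4
 6  0  0  1  1  2  3  3  3  3  3  4  4  4
 7  0  0  1  2  2  3  3  4  4  4  4  5  5
 6  0  0  1  2  2  3  3  4  4  4  5  5  5
dp[11][12] = 5. One LCS (by backtracking along matches): 7, 5, 6, 6, 7.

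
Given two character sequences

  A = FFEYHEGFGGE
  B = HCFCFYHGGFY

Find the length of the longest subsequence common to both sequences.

6

Let dp[i][j] be the LCS length of the first i characters of A and the first j characters of B. dp[i][j] = dp[i-1][j-1]+1 when the i-th and j-th characters match, else max(dp[i-1][j], dp[i][j-1]).
    ·  H  C  F  C  F  Y  H  G  G  F  Y
 ·  0  0  0  0  0  0  0  0  0  0  0  0
 F  0  0  0  1  1  1  1  1  1  1  1  1
 F  0  0  0  1  1  2  2  2  2  2  2  2
 E  0  0  0  1  1  2  2  2  2  2  2  2
 Y  0  0  0  1  1  2  3  3  3  3  3  3
 H  0  1  1  1  1  2  3  4  4  4  4  4
 E  0  1  1  1  1  2  3  4  4  4  4  4
 G  0  1  1  1  1  2  3  4  5  5  5  5
 F  0  1  1  2  2  2  3  4  5  5  6  6
 G  0  1  1  2  2  2  3  4  5  6  6  6
 G  0  1  1  2  2  2  3  4  5  6  6  6
 E  0  1  1  2  2  2  3  4  5  6  6  6
dp[11][11] = 6. One LCS (by backtracking along matches): FFYHGF.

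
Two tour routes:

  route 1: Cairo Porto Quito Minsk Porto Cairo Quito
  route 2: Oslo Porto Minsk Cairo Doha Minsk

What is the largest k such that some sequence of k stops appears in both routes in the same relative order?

3

One common subsequence of length 3: Porto [2,2]; then Minsk [4,3]; then Cairo [6,4]. The LCS DP gives dp[7][6] = 3, so this is optimal.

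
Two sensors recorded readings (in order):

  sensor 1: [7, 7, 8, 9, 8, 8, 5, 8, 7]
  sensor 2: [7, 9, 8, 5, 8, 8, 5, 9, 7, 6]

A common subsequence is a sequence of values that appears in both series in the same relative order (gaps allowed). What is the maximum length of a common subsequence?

Taking 7 [1,1] → 8 [3,3] → 8 [5,5] → 8 [6,6] → 5 [7,7] → 7 [9,9] gives a common subsequence of length 6. The LCS DP gives dp[9][10] = 6, so this is optimal.

6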